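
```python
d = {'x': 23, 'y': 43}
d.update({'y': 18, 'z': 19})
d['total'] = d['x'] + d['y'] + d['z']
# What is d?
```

After line 1: d = {'x': 23, 'y': 43}
After line 2 (y overwritten, z added): d = {'x': 23, 'y': 18, 'z': 19}
After line 3 (total = 23 + 18 + 19 = 60): d = {'x': 23, 'y': 18, 'z': 19, 'total': 60}

{'x': 23, 'y': 18, 'z': 19, 'total': 60}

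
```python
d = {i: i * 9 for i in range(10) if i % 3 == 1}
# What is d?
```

{1: 9, 4: 36, 7: 63}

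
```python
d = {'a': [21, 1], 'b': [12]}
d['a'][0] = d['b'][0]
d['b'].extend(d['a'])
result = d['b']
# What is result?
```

After line 1: d = {'a': [21, 1], 'b': [12]}
After line 2 (a[0] = b[0] = 12): d = {'a': [12, 1], 'b': [12]}
After line 3 (b.extend(a) appends [12, 1]): d = {'a': [12, 1], 'b': [12, 12, 1]}
After line 4: result = d['b'] = [12, 12, 1]

[12, 12, 1]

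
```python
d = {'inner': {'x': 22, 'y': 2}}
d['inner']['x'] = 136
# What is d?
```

After line 1: d = {'inner': {'x': 22, 'y': 2}}
After line 2 (inner x overwritten): d = {'inner': {'x': 136, 'y': 2}}

{'inner': {'x': 136, 'y': 2}}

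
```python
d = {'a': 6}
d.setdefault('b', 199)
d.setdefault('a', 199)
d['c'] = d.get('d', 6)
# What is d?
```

After line 1: d = {'a': 6}
After line 2 (setdefault adds 'b'=199): d = {'a': 6, 'b': 199}
After line 3 (setdefault 'a' no-op, already exists): d = {'a': 6, 'b': 199}
After line 4 (get('d', 6) returns default since 'd' not in d): d = {'a': 6, 'b': 199, 'c': 6}

{'a': 6, 'b': 199, 'c': 6}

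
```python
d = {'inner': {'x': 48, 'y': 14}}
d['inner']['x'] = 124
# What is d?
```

After line 1: d = {'inner': {'x': 48, 'y': 14}}
After line 2 (inner x overwritten): d = {'inner': {'x': 124, 'y': 14}}

{'inner': {'x': 124, 'y': 14}}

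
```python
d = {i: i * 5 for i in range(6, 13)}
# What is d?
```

{6: 30, 7: 35, 8: 40, 9: 45, 10: 50, 11: 55, 12: 60}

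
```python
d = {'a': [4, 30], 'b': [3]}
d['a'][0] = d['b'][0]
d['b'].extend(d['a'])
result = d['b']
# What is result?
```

After line 1: d = {'a': [4, 30], 'b': [3]}
After line 2 (a[0] = b[0] = 3): d = {'a': [3, 30], 'b': [3]}
After line 3 (b.extend(a) appends [3, 30]): d = {'a': [3, 30], 'b': [3, 3, 30]}
After line 4: result = d['b'] = [3, 3, 30]

[3, 3, 30]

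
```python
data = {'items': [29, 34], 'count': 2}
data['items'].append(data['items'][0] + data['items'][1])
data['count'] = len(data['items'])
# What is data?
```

After line 1: data = {'items': [29, 34], 'count': 2}
After line 2 (append 29 + 34 = 63): data = {'items': [29, 34, 63], 'count': 2}
After line 3 (count = len(items) = 3): data = {'items': [29, 34, 63], 'count': 3}

{'items': [29, 34, 63], 'count': 3}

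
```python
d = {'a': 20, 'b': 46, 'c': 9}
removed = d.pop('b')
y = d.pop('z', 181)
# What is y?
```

After line 1: d = {'a': 20, 'b': 46, 'c': 9}
After line 2 (pop 'b' returns 46): d = {'a': 20, 'c': 9}, removed = 46
After line 3 (pop 'z' missing, returns default 181): d = {'a': 20, 'c': 9}, y = 181

181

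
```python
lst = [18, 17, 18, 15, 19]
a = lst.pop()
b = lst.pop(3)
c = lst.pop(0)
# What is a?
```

After line 1: lst = [18, 17, 18, 15, 19]
After line 2 (pop() -> a = 19): lst = [18, 17, 18, 15]
After line 3 (pop(3) -> b = 15): lst = [18, 17, 18]
After line 4 (pop(0) -> c = 18): lst = [17, 18]

19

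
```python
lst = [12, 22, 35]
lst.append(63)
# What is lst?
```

[12, 22, 35, 63]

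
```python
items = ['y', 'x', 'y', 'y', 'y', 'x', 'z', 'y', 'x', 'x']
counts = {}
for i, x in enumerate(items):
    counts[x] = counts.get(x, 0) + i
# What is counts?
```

Initial: counts = {}, items = ['y', 'x', 'y', 'y', 'y', 'x', 'z', 'y', 'x', 'x']
i=0, x='y': counts = {'y': 0}
i=1, x='x': counts = {'y': 0, 'x': 1}
i=2, x='y': counts = {'y': 2, 'x': 1}
i=3, x='y': counts = {'y': 5, 'x': 1}
i=4, x='y': counts = {'y': 9, 'x': 1}
i=5, x='x': counts = {'y': 9, 'x': 6}
i=6, x='z': counts = {'y': 9, 'x': 6, 'z': 6}
i=7, x='y': counts = {'y': 16, 'x': 6, 'z': 6}
i=8, x='x': counts = {'y': 16, 'x': 14, 'z': 6}
i=9, x='x': counts = {'y': 16, 'x': 23, 'z': 6}

{'y': 16, 'x': 23, 'z': 6}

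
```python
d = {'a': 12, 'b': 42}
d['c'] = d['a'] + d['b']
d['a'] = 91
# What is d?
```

After line 1: d = {'a': 12, 'b': 42}
After line 2 (d['c'] = 12 + 42): d = {'a': 12, 'b': 42, 'c': 54}
After line 3: d = {'a': 91, 'b': 42, 'c': 54}

{'a': 91, 'b': 42, 'c': 54}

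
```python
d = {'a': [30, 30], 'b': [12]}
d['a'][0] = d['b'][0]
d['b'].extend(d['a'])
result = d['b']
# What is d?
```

After line 1: d = {'a': [30, 30], 'b': [12]}
After line 2 (a[0] = b[0] = 12): d = {'a': [12, 30], 'b': [12]}
After line 3 (b.extend(a) appends [12, 30]): d = {'a': [12, 30], 'b': [12, 12, 30]}
After line 4: result = d['b'] = [12, 12, 30]

{'a': [12, 30], 'b': [12, 12, 30]}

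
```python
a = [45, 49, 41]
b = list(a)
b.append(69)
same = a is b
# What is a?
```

After line 1: a = [45, 49, 41]
After line 2 (b = list(a) is a shallow copy, new object): a = [45, 49, 41], b = [45, 49, 41]
After line 3 (append only mutates b): a = [45, 49, 41], b = [45, 49, 41, 69]
After line 4 (same = a is b; different objects -> False): same = False

[45, 49, 41]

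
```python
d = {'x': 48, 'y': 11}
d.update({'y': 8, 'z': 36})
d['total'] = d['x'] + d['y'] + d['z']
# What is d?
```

After line 1: d = {'x': 48, 'y': 11}
After line 2 (y overwritten, z added): d = {'x': 48, 'y': 8, 'z': 36}
After line 3 (total = 48 + 8 + 36 = 92): d = {'x': 48, 'y': 8, 'z': 36, 'total': 92}

{'x': 48, 'y': 8, 'z': 36, 'total': 92}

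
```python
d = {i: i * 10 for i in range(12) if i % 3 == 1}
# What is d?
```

{1: 10, 4: 40, 7: 70, 10: 100}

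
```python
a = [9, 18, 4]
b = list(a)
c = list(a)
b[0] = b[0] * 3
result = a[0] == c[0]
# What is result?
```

After line 1: a = [9, 18, 4]
After line 2 (b = list(a), copy): a = [9, 18, 4], b = [9, 18, 4]
After line 3 (c = list(a) is a copy, new object): c = [9, 18, 4]
After line 4 (b[0] = 9 * 3 = 27; only b mutates (copy)): a = [9, 18, 4], b = [27, 18, 4], c = [9, 18, 4]
After line 5 (a[0] = 9, c[0] = 9; result = True)

True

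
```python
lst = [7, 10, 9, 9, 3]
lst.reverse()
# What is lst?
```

[3, 9, 9, 10, 7]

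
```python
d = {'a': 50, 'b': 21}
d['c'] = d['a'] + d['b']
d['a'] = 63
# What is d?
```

After line 1: d = {'a': 50, 'b': 21}
After line 2 (d['c'] = 50 + 21): d = {'a': 50, 'b': 21, 'c': 71}
After line 3: d = {'a': 63, 'b': 21, 'c': 71}

{'a': 63, 'b': 21, 'c': 71}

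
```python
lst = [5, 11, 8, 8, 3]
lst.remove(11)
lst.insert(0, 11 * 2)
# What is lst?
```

After line 1: lst = [5, 11, 8, 8, 3]
After line 2 (remove first 11): lst = [5, 8, 8, 3]
After line 3 (insert 22 at index 0): lst = [22, 5, 8, 8, 3]

[22, 5, 8, 8, 3]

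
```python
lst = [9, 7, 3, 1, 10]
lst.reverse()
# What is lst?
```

[10, 1, 3, 7, 9]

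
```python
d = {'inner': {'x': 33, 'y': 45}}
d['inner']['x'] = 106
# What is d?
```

After line 1: d = {'inner': {'x': 33, 'y': 45}}
After line 2 (inner x overwritten): d = {'inner': {'x': 106, 'y': 45}}

{'inner': {'x': 106, 'y': 45}}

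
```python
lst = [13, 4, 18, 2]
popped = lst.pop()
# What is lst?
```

[13, 4, 18]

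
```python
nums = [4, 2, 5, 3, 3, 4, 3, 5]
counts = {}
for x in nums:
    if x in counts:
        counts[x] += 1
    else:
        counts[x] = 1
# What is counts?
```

Initial: counts = {}, nums = [4, 2, 5, 3, 3, 4, 3, 5]
See 4: counts = {4: 1}
See 2: counts = {4: 1, 2: 1}
See 5: counts = {4: 1, 2: 1, 5: 1}
See 3: counts = {4: 1, 2: 1, 5: 1, 3: 1}
See 3: counts = {4: 1, 2: 1, 5: 1, 3: 2}
See 4: counts = {4: 2, 2: 1, 5: 1, 3: 2}
See 3: counts = {4: 2, 2: 1, 5: 1, 3: 3}
See 5: counts = {4: 2, 2: 1, 5: 2, 3: 3}

{4: 2, 2: 1, 5: 2, 3: 3}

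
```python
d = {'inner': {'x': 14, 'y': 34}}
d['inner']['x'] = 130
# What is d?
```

After line 1: d = {'inner': {'x': 14, 'y': 34}}
After line 2 (inner x overwritten): d = {'inner': {'x': 130, 'y': 34}}

{'inner': {'x': 130, 'y': 34}}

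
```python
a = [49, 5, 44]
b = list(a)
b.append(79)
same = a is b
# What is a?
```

After line 1: a = [49, 5, 44]
After line 2 (b = list(a) is a shallow copy, new object): a = [49, 5, 44], b = [49, 5, 44]
After line 3 (append only mutates b): a = [49, 5, 44], b = [49, 5, 44, 79]
After line 4 (same = a is b; different objects -> False): same = False

[49, 5, 44]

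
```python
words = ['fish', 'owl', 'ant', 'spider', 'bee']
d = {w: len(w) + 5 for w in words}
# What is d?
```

{'fish': 9, 'owl': 8, 'ant': 8, 'spider': 11, 'bee': 8}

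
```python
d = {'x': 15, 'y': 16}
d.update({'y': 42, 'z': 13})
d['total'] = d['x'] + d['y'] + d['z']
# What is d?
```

After line 1: d = {'x': 15, 'y': 16}
After line 2 (y overwritten, z added): d = {'x': 15, 'y': 42, 'z': 13}
After line 3 (total = 15 + 42 + 13 = 70): d = {'x': 15, 'y': 42, 'z': 13, 'total': 70}

{'x': 15, 'y': 42, 'z': 13, 'total': 70}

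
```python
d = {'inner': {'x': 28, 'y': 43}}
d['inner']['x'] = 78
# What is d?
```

After line 1: d = {'inner': {'x': 28, 'y': 43}}
After line 2 (inner x overwritten): d = {'inner': {'x': 78, 'y': 43}}

{'inner': {'x': 78, 'y': 43}}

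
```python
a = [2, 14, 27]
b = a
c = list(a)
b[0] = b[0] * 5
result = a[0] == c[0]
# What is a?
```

After line 1: a = [2, 14, 27]
After line 2 (b = a, alias): a = [2, 14, 27], b = [2, 14, 27]
After line 3 (c = list(a) is a copy, new object): c = [2, 14, 27]
After line 4 (b[0] = 2 * 5 = 10; mutates shared a/b): a = b = [10, 14, 27], c = [2, 14, 27]
After line 5 (a[0] = 10, c[0] = 2; result = False)

[10, 14, 27]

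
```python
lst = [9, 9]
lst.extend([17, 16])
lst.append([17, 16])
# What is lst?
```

After line 1: lst = [9, 9]
After line 2 (extend unpacks [17, 16]): lst = [9, 9, 17, 16]
After line 3 (append adds [17, 16] as single element): lst = [9, 9, 17, 16, [17, 16]]

[9, 9, 17, 16, [17, 16]]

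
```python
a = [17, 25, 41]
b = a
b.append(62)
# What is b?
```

After line 1: a = [17, 25, 41]
After line 2 (b = a is an alias, same object): a = [17, 25, 41], b = [17, 25, 41]
After line 3 (b.append mutates the shared list): a = [17, 25, 41, 62], b = [17, 25, 41, 62]

[17, 25, 41, 62]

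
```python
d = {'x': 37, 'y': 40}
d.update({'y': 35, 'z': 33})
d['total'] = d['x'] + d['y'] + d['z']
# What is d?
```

After line 1: d = {'x': 37, 'y': 40}
After line 2 (y overwritten, z added): d = {'x': 37, 'y': 35, 'z': 33}
After line 3 (total = 37 + 35 + 33 = 105): d = {'x': 37, 'y': 35, 'z': 33, 'total': 105}

{'x': 37, 'y': 35, 'z': 33, 'total': 105}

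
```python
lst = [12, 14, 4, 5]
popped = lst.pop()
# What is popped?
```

5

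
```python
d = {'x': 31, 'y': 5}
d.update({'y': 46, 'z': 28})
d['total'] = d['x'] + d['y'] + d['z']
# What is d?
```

After line 1: d = {'x': 31, 'y': 5}
After line 2 (y overwritten, z added): d = {'x': 31, 'y': 46, 'z': 28}
After line 3 (total = 31 + 46 + 28 = 105): d = {'x': 31, 'y': 46, 'z': 28, 'total': 105}

{'x': 31, 'y': 46, 'z': 28, 'total': 105}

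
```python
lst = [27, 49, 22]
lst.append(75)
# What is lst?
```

[27, 49, 22, 75]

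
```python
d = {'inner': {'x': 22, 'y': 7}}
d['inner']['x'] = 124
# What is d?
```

After line 1: d = {'inner': {'x': 22, 'y': 7}}
After line 2 (inner x overwritten): d = {'inner': {'x': 124, 'y': 7}}

{'inner': {'x': 124, 'y': 7}}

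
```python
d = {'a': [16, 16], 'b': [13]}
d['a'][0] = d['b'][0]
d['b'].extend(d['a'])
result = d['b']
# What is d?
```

After line 1: d = {'a': [16, 16], 'b': [13]}
After line 2 (a[0] = b[0] = 13): d = {'a': [13, 16], 'b': [13]}
After line 3 (b.extend(a) appends [13, 16]): d = {'a': [13, 16], 'b': [13, 13, 16]}
After line 4: result = d['b'] = [13, 13, 16]

{'a': [13, 16], 'b': [13, 13, 16]}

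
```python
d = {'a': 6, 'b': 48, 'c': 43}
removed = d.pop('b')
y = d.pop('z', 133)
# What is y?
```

After line 1: d = {'a': 6, 'b': 48, 'c': 43}
After line 2 (pop 'b' returns 48): d = {'a': 6, 'c': 43}, removed = 48
After line 3 (pop 'z' missing, returns default 133): d = {'a': 6, 'c': 43}, y = 133

133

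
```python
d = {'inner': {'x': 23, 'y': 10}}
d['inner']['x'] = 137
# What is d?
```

After line 1: d = {'inner': {'x': 23, 'y': 10}}
After line 2 (inner x overwritten): d = {'inner': {'x': 137, 'y': 10}}

{'inner': {'x': 137, 'y': 10}}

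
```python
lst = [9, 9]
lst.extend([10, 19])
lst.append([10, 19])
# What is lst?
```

After line 1: lst = [9, 9]
After line 2 (extend unpacks [10, 19]): lst = [9, 9, 10, 19]
After line 3 (append adds [10, 19] as single element): lst = [9, 9, 10, 19, [10, 19]]

[9, 9, 10, 19, [10, 19]]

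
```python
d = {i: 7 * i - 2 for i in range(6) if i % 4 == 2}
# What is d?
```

{2: 12}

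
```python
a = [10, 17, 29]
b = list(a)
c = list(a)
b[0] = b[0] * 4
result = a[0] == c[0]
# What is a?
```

After line 1: a = [10, 17, 29]
After line 2 (b = list(a), copy): a = [10, 17, 29], b = [10, 17, 29]
After line 3 (c = list(a) is a copy, new object): c = [10, 17, 29]
After line 4 (b[0] = 10 * 4 = 40; only b mutates (copy)): a = [10, 17, 29], b = [40, 17, 29], c = [10, 17, 29]
After line 5 (a[0] = 10, c[0] = 10; result = True)

[10, 17, 29]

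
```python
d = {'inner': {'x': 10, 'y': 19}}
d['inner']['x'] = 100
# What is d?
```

After line 1: d = {'inner': {'x': 10, 'y': 19}}
After line 2 (inner x overwritten): d = {'inner': {'x': 100, 'y': 19}}

{'inner': {'x': 100, 'y': 19}}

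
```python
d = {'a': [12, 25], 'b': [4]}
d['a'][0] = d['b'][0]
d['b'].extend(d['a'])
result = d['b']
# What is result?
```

After line 1: d = {'a': [12, 25], 'b': [4]}
After line 2 (a[0] = b[0] = 4): d = {'a': [4, 25], 'b': [4]}
After line 3 (b.extend(a) appends [4, 25]): d = {'a': [4, 25], 'b': [4, 4, 25]}
After line 4: result = d['b'] = [4, 4, 25]

[4, 4, 25]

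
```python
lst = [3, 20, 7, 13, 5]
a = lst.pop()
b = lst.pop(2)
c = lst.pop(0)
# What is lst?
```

After line 1: lst = [3, 20, 7, 13, 5]
After line 2 (pop() -> a = 5): lst = [3, 20, 7, 13]
After line 3 (pop(2) -> b = 7): lst = [3, 20, 13]
After line 4 (pop(0) -> c = 3): lst = [20, 13]

[20, 13]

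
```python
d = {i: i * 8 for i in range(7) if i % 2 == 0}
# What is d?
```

{0: 0, 2: 16, 4: 32, 6: 48}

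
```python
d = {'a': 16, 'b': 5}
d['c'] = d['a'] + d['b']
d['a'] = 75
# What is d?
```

After line 1: d = {'a': 16, 'b': 5}
After line 2 (d['c'] = 16 + 5): d = {'a': 16, 'b': 5, 'c': 21}
After line 3: d = {'a': 75, 'b': 5, 'c': 21}

{'a': 75, 'b': 5, 'c': 21}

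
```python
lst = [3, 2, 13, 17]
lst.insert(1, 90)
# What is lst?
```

[3, 90, 2, 13, 17]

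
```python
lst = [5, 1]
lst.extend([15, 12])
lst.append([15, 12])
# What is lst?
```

After line 1: lst = [5, 1]
After line 2 (extend unpacks [15, 12]): lst = [5, 1, 15, 12]
After line 3 (append adds [15, 12] as single element): lst = [5, 1, 15, 12, [15, 12]]

[5, 1, 15, 12, [15, 12]]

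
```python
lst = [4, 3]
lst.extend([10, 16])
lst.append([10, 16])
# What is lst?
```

After line 1: lst = [4, 3]
After line 2 (extend unpacks [10, 16]): lst = [4, 3, 10, 16]
After line 3 (append adds [10, 16] as single element): lst = [4, 3, 10, 16, [10, 16]]

[4, 3, 10, 16, [10, 16]]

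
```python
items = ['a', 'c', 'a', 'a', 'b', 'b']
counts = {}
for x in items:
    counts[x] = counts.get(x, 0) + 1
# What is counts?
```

Initial: counts = {}, items = ['a', 'c', 'a', 'a', 'b', 'b']
See 'a': counts = {'a': 1}
See 'c': counts = {'a': 1, 'c': 1}
See 'a': counts = {'a': 2, 'c': 1}
See 'a': counts = {'a': 3, 'c': 1}
See 'b': counts = {'a': 3, 'c': 1, 'b': 1}
See 'b': counts = {'a': 3, 'c': 1, 'b': 2}

{'a': 3, 'c': 1, 'b': 2}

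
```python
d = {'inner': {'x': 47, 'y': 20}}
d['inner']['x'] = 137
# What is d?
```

After line 1: d = {'inner': {'x': 47, 'y': 20}}
After line 2 (inner x overwritten): d = {'inner': {'x': 137, 'y': 20}}

{'inner': {'x': 137, 'y': 20}}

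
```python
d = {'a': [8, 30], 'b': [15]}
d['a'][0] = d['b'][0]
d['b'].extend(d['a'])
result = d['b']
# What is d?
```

After line 1: d = {'a': [8, 30], 'b': [15]}
After line 2 (a[0] = b[0] = 15): d = {'a': [15, 30], 'b': [15]}
After line 3 (b.extend(a) appends [15, 30]): d = {'a': [15, 30], 'b': [15, 15, 30]}
After line 4: result = d['b'] = [15, 15, 30]

{'a': [15, 30], 'b': [15, 15, 30]}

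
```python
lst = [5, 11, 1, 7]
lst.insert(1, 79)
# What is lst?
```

[5, 79, 11, 1, 7]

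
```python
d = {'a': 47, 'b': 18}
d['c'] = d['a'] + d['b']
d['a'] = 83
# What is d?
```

After line 1: d = {'a': 47, 'b': 18}
After line 2 (d['c'] = 47 + 18): d = {'a': 47, 'b': 18, 'c': 65}
After line 3: d = {'a': 83, 'b': 18, 'c': 65}

{'a': 83, 'b': 18, 'c': 65}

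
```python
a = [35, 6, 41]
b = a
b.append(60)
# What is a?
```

After line 1: a = [35, 6, 41]
After line 2 (b = a is an alias, same object): a = [35, 6, 41], b = [35, 6, 41]
After line 3 (b.append mutates the shared list): a = [35, 6, 41, 60], b = [35, 6, 41, 60]

[35, 6, 41, 60]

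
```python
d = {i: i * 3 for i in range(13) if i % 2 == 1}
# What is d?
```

{1: 3, 3: 9, 5: 15, 7: 21, 9: 27, 11: 33}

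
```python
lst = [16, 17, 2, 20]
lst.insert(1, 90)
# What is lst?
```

[16, 90, 17, 2, 20]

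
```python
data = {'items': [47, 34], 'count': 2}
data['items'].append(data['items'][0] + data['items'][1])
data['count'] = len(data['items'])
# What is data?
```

After line 1: data = {'items': [47, 34], 'count': 2}
After line 2 (append 47 + 34 = 81): data = {'items': [47, 34, 81], 'count': 2}
After line 3 (count = len(items) = 3): data = {'items': [47, 34, 81], 'count': 3}

{'items': [47, 34, 81], 'count': 3}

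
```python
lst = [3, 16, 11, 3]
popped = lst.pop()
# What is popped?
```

3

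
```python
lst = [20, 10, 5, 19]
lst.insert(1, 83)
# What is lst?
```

[20, 83, 10, 5, 19]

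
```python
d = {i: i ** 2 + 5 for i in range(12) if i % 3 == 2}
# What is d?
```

{2: 9, 5: 30, 8: 69, 11: 126}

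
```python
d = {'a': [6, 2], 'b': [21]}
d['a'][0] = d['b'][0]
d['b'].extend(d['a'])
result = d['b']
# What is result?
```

After line 1: d = {'a': [6, 2], 'b': [21]}
After line 2 (a[0] = b[0] = 21): d = {'a': [21, 2], 'b': [21]}
After line 3 (b.extend(a) appends [21, 2]): d = {'a': [21, 2], 'b': [21, 21, 2]}
After line 4: result = d['b'] = [21, 21, 2]

[21, 21, 2]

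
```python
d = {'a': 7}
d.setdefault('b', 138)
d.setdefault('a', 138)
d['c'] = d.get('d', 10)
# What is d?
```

After line 1: d = {'a': 7}
After line 2 (setdefault adds 'b'=138): d = {'a': 7, 'b': 138}
After line 3 (setdefault 'a' no-op, already exists): d = {'a': 7, 'b': 138}
After line 4 (get('d', 10) returns default since 'd' not in d): d = {'a': 7, 'b': 138, 'c': 10}

{'a': 7, 'b': 138, 'c': 10}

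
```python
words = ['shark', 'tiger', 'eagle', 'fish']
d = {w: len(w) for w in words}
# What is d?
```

{'shark': 5, 'tiger': 5, 'eagle': 5, 'fish': 4}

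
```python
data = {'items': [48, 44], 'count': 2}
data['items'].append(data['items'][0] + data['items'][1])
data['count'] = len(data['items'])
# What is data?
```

After line 1: data = {'items': [48, 44], 'count': 2}
After line 2 (append 48 + 44 = 92): data = {'items': [48, 44, 92], 'count': 2}
After line 3 (count = len(items) = 3): data = {'items': [48, 44, 92], 'count': 3}

{'items': [48, 44, 92], 'count': 3}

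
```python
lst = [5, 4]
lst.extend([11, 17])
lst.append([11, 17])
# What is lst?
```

After line 1: lst = [5, 4]
After line 2 (extend unpacks [11, 17]): lst = [5, 4, 11, 17]
After line 3 (append adds [11, 17] as single element): lst = [5, 4, 11, 17, [11, 17]]

[5, 4, 11, 17, [11, 17]]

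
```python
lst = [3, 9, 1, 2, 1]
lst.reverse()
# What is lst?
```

[1, 2, 1, 9, 3]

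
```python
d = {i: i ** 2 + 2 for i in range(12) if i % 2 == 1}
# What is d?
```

{1: 3, 3: 11, 5: 27, 7: 51, 9: 83, 11: 123}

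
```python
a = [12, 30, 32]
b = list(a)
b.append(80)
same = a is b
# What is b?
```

After line 1: a = [12, 30, 32]
After line 2 (b = list(a) is a shallow copy, new object): a = [12, 30, 32], b = [12, 30, 32]
After line 3 (append only mutates b): a = [12, 30, 32], b = [12, 30, 32, 80]
After line 4 (same = a is b; different objects -> False): same = False

[12, 30, 32, 80]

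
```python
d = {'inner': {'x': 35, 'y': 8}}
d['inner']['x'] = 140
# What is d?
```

After line 1: d = {'inner': {'x': 35, 'y': 8}}
After line 2 (inner x overwritten): d = {'inner': {'x': 140, 'y': 8}}

{'inner': {'x': 140, 'y': 8}}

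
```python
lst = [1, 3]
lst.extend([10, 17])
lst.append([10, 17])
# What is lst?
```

After line 1: lst = [1, 3]
After line 2 (extend unpacks [10, 17]): lst = [1, 3, 10, 17]
After line 3 (append adds [10, 17] as single element): lst = [1, 3, 10, 17, [10, 17]]

[1, 3, 10, 17, [10, 17]]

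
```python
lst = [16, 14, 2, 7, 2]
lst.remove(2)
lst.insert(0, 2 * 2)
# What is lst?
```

After line 1: lst = [16, 14, 2, 7, 2]
After line 2 (remove first 2): lst = [16, 14, 7, 2]
After line 3 (insert 4 at index 0): lst = [4, 16, 14, 7, 2]

[4, 16, 14, 7, 2]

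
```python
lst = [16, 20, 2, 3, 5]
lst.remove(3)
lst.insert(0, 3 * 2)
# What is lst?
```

After line 1: lst = [16, 20, 2, 3, 5]
After line 2 (remove first 3): lst = [16, 20, 2, 5]
After line 3 (insert 6 at index 0): lst = [6, 16, 20, 2, 5]

[6, 16, 20, 2, 5]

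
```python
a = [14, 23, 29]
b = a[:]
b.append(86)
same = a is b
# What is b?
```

After line 1: a = [14, 23, 29]
After line 2 (b = a[:] is a shallow copy, new object): a = [14, 23, 29], b = [14, 23, 29]
After line 3 (append only mutates b): a = [14, 23, 29], b = [14, 23, 29, 86]
After line 4 (same = a is b; different objects -> False): same = False

[14, 23, 29, 86]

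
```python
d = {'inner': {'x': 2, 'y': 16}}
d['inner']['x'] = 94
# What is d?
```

After line 1: d = {'inner': {'x': 2, 'y': 16}}
After line 2 (inner x overwritten): d = {'inner': {'x': 94, 'y': 16}}

{'inner': {'x': 94, 'y': 16}}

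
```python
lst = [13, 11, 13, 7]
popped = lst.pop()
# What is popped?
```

7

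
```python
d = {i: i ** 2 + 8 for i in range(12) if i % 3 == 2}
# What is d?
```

{2: 12, 5: 33, 8: 72, 11: 129}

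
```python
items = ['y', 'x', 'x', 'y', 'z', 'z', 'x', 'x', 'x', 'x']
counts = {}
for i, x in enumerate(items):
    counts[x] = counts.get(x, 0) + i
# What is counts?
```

Initial: counts = {}, items = ['y', 'x', 'x', 'y', 'z', 'z', 'x', 'x', 'x', 'x']
i=0, x='y': counts = {'y': 0}
i=1, x='x': counts = {'y': 0, 'x': 1}
i=2, x='x': counts = {'y': 0, 'x': 3}
i=3, x='y': counts = {'y': 3, 'x': 3}
i=4, x='z': counts = {'y': 3, 'x': 3, 'z': 4}
i=5, x='z': counts = {'y': 3, 'x': 3, 'z': 9}
i=6, x='x': counts = {'y': 3, 'x': 9, 'z': 9}
i=7, x='x': counts = {'y': 3, 'x': 16, 'z': 9}
i=8, x='x': counts = {'y': 3, 'x': 24, 'z': 9}
i=9, x='x': counts = {'y': 3, 'x': 33, 'z': 9}

{'y': 3, 'x': 33, 'z': 9}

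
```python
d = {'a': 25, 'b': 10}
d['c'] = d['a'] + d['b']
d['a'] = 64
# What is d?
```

After line 1: d = {'a': 25, 'b': 10}
After line 2 (d['c'] = 25 + 10): d = {'a': 25, 'b': 10, 'c': 35}
After line 3: d = {'a': 64, 'b': 10, 'c': 35}

{'a': 64, 'b': 10, 'c': 35}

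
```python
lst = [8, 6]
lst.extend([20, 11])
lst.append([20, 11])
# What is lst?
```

After line 1: lst = [8, 6]
After line 2 (extend unpacks [20, 11]): lst = [8, 6, 20, 11]
After line 3 (append adds [20, 11] as single element): lst = [8, 6, 20, 11, [20, 11]]

[8, 6, 20, 11, [20, 11]]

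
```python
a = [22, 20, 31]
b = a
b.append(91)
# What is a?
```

After line 1: a = [22, 20, 31]
After line 2 (b = a is an alias, same object): a = [22, 20, 31], b = [22, 20, 31]
After line 3 (b.append mutates the shared list): a = [22, 20, 31, 91], b = [22, 20, 31, 91]

[22, 20, 31, 91]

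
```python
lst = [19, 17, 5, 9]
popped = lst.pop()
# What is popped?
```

9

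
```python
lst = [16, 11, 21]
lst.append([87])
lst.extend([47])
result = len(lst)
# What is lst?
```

After line 1: lst = [16, 11, 21]
After line 2 (append adds [87] as single element): lst = [16, 11, 21, [87]]
After line 3 (extend unpacks [47], adds 47): lst = [16, 11, 21, [87], 47]
After line 4: result = len(lst) = 5

[16, 11, 21, [87], 47]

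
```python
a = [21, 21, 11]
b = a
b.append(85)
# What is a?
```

After line 1: a = [21, 21, 11]
After line 2 (b = a is an alias, same object): a = [21, 21, 11], b = [21, 21, 11]
After line 3 (b.append mutates the shared list): a = [21, 21, 11, 85], b = [21, 21, 11, 85]

[21, 21, 11, 85]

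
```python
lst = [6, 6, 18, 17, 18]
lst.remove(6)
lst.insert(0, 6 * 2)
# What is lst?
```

After line 1: lst = [6, 6, 18, 17, 18]
After line 2 (remove first 6): lst = [6, 18, 17, 18]
After line 3 (insert 12 at index 0): lst = [12, 6, 18, 17, 18]

[12, 6, 18, 17, 18]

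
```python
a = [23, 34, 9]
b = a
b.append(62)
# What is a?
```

After line 1: a = [23, 34, 9]
After line 2 (b = a is an alias, same object): a = [23, 34, 9], b = [23, 34, 9]
After line 3 (b.append mutates the shared list): a = [23, 34, 9, 62], b = [23, 34, 9, 62]

[23, 34, 9, 62]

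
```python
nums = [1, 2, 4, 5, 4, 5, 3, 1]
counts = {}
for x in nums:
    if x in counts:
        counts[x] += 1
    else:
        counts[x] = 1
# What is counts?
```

Initial: counts = {}, nums = [1, 2, 4, 5, 4, 5, 3, 1]
See 1: counts = {1: 1}
See 2: counts = {1: 1, 2: 1}
See 4: counts = {1: 1, 2: 1, 4: 1}
See 5: counts = {1: 1, 2: 1, 4: 1, 5: 1}
See 4: counts = {1: 1, 2: 1, 4: 2, 5: 1}
See 5: counts = {1: 1, 2: 1, 4: 2, 5: 2}
See 3: counts = {1: 1, 2: 1, 4: 2, 5: 2, 3: 1}
See 1: counts = {1: 2, 2: 1, 4: 2, 5: 2, 3: 1}

{1: 2, 2: 1, 4: 2, 5: 2, 3: 1}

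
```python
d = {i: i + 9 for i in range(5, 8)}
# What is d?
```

{5: 14, 6: 15, 7: 16}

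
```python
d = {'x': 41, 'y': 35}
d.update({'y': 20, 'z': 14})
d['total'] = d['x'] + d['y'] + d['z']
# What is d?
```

After line 1: d = {'x': 41, 'y': 35}
After line 2 (y overwritten, z added): d = {'x': 41, 'y': 20, 'z': 14}
After line 3 (total = 41 + 20 + 14 = 75): d = {'x': 41, 'y': 20, 'z': 14, 'total': 75}

{'x': 41, 'y': 20, 'z': 14, 'total': 75}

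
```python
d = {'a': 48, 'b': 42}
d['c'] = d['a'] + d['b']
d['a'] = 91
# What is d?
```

After line 1: d = {'a': 48, 'b': 42}
After line 2 (d['c'] = 48 + 42): d = {'a': 48, 'b': 42, 'c': 90}
After line 3: d = {'a': 91, 'b': 42, 'c': 90}

{'a': 91, 'b': 42, 'c': 90}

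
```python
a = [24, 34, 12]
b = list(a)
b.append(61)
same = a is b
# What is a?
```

After line 1: a = [24, 34, 12]
After line 2 (b = list(a) is a shallow copy, new object): a = [24, 34, 12], b = [24, 34, 12]
After line 3 (append only mutates b): a = [24, 34, 12], b = [24, 34, 12, 61]
After line 4 (same = a is b; different objects -> False): same = False

[24, 34, 12]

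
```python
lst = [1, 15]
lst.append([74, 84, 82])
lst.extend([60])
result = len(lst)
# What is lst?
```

After line 1: lst = [1, 15]
After line 2 (append adds [74, 84, 82] as single element): lst = [1, 15, [74, 84, 82]]
After line 3 (extend unpacks [60], adds 60): lst = [1, 15, [74, 84, 82], 60]
After line 4: result = len(lst) = 4

[1, 15, [74, 84, 82], 60]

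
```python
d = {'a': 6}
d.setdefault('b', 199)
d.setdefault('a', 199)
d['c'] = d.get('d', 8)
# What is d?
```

After line 1: d = {'a': 6}
After line 2 (setdefault adds 'b'=199): d = {'a': 6, 'b': 199}
After line 3 (setdefault 'a' no-op, already exists): d = {'a': 6, 'b': 199}
After line 4 (get('d', 8) returns default since 'd' not in d): d = {'a': 6, 'b': 199, 'c': 8}

{'a': 6, 'b': 199, 'c': 8}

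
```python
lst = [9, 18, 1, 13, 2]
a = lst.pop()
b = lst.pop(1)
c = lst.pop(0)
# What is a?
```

After line 1: lst = [9, 18, 1, 13, 2]
After line 2 (pop() -> a = 2): lst = [9, 18, 1, 13]
After line 3 (pop(1) -> b = 18): lst = [9, 1, 13]
After line 4 (pop(0) -> c = 9): lst = [1, 13]

2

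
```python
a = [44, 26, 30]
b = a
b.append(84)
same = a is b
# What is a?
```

After line 1: a = [44, 26, 30]
After line 2 (b = a is an alias, same object): a = [44, 26, 30], b = [44, 26, 30]
After line 3 (b.append mutates the shared list): a = [44, 26, 30, 84], b = [44, 26, 30, 84]
After line 4 (same = a is b; same object -> True): same = True

[44, 26, 30, 84]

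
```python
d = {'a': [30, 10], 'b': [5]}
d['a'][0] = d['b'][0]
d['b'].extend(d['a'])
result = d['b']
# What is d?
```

After line 1: d = {'a': [30, 10], 'b': [5]}
After line 2 (a[0] = b[0] = 5): d = {'a': [5, 10], 'b': [5]}
After line 3 (b.extend(a) appends [5, 10]): d = {'a': [5, 10], 'b': [5, 5, 10]}
After line 4: result = d['b'] = [5, 5, 10]

{'a': [5, 10], 'b': [5, 5, 10]}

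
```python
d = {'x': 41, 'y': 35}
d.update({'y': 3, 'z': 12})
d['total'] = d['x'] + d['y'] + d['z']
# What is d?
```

After line 1: d = {'x': 41, 'y': 35}
After line 2 (y overwritten, z added): d = {'x': 41, 'y': 3, 'z': 12}
After line 3 (total = 41 + 3 + 12 = 56): d = {'x': 41, 'y': 3, 'z': 12, 'total': 56}

{'x': 41, 'y': 3, 'z': 12, 'total': 56}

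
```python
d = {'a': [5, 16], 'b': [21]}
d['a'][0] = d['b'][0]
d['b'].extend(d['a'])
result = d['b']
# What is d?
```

After line 1: d = {'a': [5, 16], 'b': [21]}
After line 2 (a[0] = b[0] = 21): d = {'a': [21, 16], 'b': [21]}
After line 3 (b.extend(a) appends [21, 16]): d = {'a': [21, 16], 'b': [21, 21, 16]}
After line 4: result = d['b'] = [21, 21, 16]

{'a': [21, 16], 'b': [21, 21, 16]}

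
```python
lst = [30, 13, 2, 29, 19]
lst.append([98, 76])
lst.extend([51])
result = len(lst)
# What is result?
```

After line 1: lst = [30, 13, 2, 29, 19]
After line 2 (append adds [98, 76] as single element): lst = [30, 13, 2, 29, 19, [98, 76]]
After line 3 (extend unpacks [51], adds 51): lst = [30, 13, 2, 29, 19, [98, 76], 51]
After line 4: result = len(lst) = 7

7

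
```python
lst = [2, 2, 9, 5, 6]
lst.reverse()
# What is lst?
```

[6, 5, 9, 2, 2]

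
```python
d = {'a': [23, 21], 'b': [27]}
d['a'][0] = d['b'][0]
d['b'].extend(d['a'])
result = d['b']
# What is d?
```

After line 1: d = {'a': [23, 21], 'b': [27]}
After line 2 (a[0] = b[0] = 27): d = {'a': [27, 21], 'b': [27]}
After line 3 (b.extend(a) appends [27, 21]): d = {'a': [27, 21], 'b': [27, 27, 21]}
After line 4: result = d['b'] = [27, 27, 21]

{'a': [27, 21], 'b': [27, 27, 21]}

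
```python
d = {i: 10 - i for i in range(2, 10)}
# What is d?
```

{2: 8, 3: 7, 4: 6, 5: 5, 6: 4, 7: 3, 8: 2, 9: 1}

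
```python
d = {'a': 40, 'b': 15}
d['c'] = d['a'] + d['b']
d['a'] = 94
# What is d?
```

After line 1: d = {'a': 40, 'b': 15}
After line 2 (d['c'] = 40 + 15): d = {'a': 40, 'b': 15, 'c': 55}
After line 3: d = {'a': 94, 'b': 15, 'c': 55}

{'a': 94, 'b': 15, 'c': 55}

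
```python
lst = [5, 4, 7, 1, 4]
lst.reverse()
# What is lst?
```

[4, 1, 7, 4, 5]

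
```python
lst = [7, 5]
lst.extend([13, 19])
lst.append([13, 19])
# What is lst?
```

After line 1: lst = [7, 5]
After line 2 (extend unpacks [13, 19]): lst = [7, 5, 13, 19]
After line 3 (append adds [13, 19] as single element): lst = [7, 5, 13, 19, [13, 19]]

[7, 5, 13, 19, [13, 19]]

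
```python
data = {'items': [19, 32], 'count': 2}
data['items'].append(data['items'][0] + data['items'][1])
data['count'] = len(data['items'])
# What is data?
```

After line 1: data = {'items': [19, 32], 'count': 2}
After line 2 (append 19 + 32 = 51): data = {'items': [19, 32, 51], 'count': 2}
After line 3 (count = len(items) = 3): data = {'items': [19, 32, 51], 'count': 3}

{'items': [19, 32, 51], 'count': 3}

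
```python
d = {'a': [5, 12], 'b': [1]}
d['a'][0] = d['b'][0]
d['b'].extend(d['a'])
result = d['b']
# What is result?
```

After line 1: d = {'a': [5, 12], 'b': [1]}
After line 2 (a[0] = b[0] = 1): d = {'a': [1, 12], 'b': [1]}
After line 3 (b.extend(a) appends [1, 12]): d = {'a': [1, 12], 'b': [1, 1, 12]}
After line 4: result = d['b'] = [1, 1, 12]

[1, 1, 12]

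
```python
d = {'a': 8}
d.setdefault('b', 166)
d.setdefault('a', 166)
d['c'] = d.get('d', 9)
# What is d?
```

After line 1: d = {'a': 8}
After line 2 (setdefault adds 'b'=166): d = {'a': 8, 'b': 166}
After line 3 (setdefault 'a' no-op, already exists): d = {'a': 8, 'b': 166}
After line 4 (get('d', 9) returns default since 'd' not in d): d = {'a': 8, 'b': 166, 'c': 9}

{'a': 8, 'b': 166, 'c': 9}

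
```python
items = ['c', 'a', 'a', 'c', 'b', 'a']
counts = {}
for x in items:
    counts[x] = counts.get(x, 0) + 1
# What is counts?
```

Initial: counts = {}, items = ['c', 'a', 'a', 'c', 'b', 'a']
See 'c': counts = {'c': 1}
See 'a': counts = {'c': 1, 'a': 1}
See 'a': counts = {'c': 1, 'a': 2}
See 'c': counts = {'c': 2, 'a': 2}
See 'b': counts = {'c': 2, 'a': 2, 'b': 1}
See 'a': counts = {'c': 2, 'a': 3, 'b': 1}

{'c': 2, 'a': 3, 'b': 1}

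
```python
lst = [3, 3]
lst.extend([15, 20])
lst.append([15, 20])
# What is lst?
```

After line 1: lst = [3, 3]
After line 2 (extend unpacks [15, 20]): lst = [3, 3, 15, 20]
After line 3 (append adds [15, 20] as single element): lst = [3, 3, 15, 20, [15, 20]]

[3, 3, 15, 20, [15, 20]]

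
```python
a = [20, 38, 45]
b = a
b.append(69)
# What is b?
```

After line 1: a = [20, 38, 45]
After line 2 (b = a is an alias, same object): a = [20, 38, 45], b = [20, 38, 45]
After line 3 (b.append mutates the shared list): a = [20, 38, 45, 69], b = [20, 38, 45, 69]

[20, 38, 45, 69]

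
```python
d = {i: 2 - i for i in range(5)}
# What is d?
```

{0: 2, 1: 1, 2: 0, 3: -1, 4: -2}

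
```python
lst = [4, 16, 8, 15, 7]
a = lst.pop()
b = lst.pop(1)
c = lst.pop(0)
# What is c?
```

After line 1: lst = [4, 16, 8, 15, 7]
After line 2 (pop() -> a = 7): lst = [4, 16, 8, 15]
After line 3 (pop(1) -> b = 16): lst = [4, 8, 15]
After line 4 (pop(0) -> c = 4): lst = [8, 15]

4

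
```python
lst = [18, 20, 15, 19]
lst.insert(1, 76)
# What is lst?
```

[18, 76, 20, 15, 19]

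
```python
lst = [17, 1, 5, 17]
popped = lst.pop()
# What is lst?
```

[17, 1, 5]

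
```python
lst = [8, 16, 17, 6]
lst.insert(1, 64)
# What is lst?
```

[8, 64, 16, 17, 6]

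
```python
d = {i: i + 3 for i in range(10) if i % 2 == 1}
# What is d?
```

{1: 4, 3: 6, 5: 8, 7: 10, 9: 12}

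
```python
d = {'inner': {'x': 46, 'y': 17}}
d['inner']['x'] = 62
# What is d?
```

After line 1: d = {'inner': {'x': 46, 'y': 17}}
After line 2 (inner x overwritten): d = {'inner': {'x': 62, 'y': 17}}

{'inner': {'x': 62, 'y': 17}}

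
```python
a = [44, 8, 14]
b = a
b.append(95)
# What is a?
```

After line 1: a = [44, 8, 14]
After line 2 (b = a is an alias, same object): a = [44, 8, 14], b = [44, 8, 14]
After line 3 (b.append mutates the shared list): a = [44, 8, 14, 95], b = [44, 8, 14, 95]

[44, 8, 14, 95]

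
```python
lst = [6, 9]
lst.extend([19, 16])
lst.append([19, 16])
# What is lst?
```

After line 1: lst = [6, 9]
After line 2 (extend unpacks [19, 16]): lst = [6, 9, 19, 16]
After line 3 (append adds [19, 16] as single element): lst = [6, 9, 19, 16, [19, 16]]

[6, 9, 19, 16, [19, 16]]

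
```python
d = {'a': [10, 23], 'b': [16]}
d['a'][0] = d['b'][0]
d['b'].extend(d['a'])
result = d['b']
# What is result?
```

After line 1: d = {'a': [10, 23], 'b': [16]}
After line 2 (a[0] = b[0] = 16): d = {'a': [16, 23], 'b': [16]}
After line 3 (b.extend(a) appends [16, 23]): d = {'a': [16, 23], 'b': [16, 16, 23]}
After line 4: result = d['b'] = [16, 16, 23]

[16, 16, 23]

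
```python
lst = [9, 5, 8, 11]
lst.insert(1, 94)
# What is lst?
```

[9, 94, 5, 8, 11]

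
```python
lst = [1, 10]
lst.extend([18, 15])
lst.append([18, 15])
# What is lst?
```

After line 1: lst = [1, 10]
After line 2 (extend unpacks [18, 15]): lst = [1, 10, 18, 15]
After line 3 (append adds [18, 15] as single element): lst = [1, 10, 18, 15, [18, 15]]

[1, 10, 18, 15, [18, 15]]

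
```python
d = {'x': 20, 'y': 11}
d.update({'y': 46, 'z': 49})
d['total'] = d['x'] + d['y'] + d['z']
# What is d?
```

After line 1: d = {'x': 20, 'y': 11}
After line 2 (y overwritten, z added): d = {'x': 20, 'y': 46, 'z': 49}
After line 3 (total = 20 + 46 + 49 = 115): d = {'x': 20, 'y': 46, 'z': 49, 'total': 115}

{'x': 20, 'y': 46, 'z': 49, 'total': 115}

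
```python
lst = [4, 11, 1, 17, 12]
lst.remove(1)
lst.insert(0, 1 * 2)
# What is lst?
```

After line 1: lst = [4, 11, 1, 17, 12]
After line 2 (remove first 1): lst = [4, 11, 17, 12]
After line 3 (insert 2 at index 0): lst = [2, 4, 11, 17, 12]

[2, 4, 11, 17, 12]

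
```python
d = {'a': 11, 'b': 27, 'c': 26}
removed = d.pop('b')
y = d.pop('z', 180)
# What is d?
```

After line 1: d = {'a': 11, 'b': 27, 'c': 26}
After line 2 (pop 'b' returns 27): d = {'a': 11, 'c': 26}, removed = 27
After line 3 (pop 'z' missing, returns default 180): d = {'a': 11, 'c': 26}, y = 180

{'a': 11, 'c': 26}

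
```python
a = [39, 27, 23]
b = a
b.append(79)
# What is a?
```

After line 1: a = [39, 27, 23]
After line 2 (b = a is an alias, same object): a = [39, 27, 23], b = [39, 27, 23]
After line 3 (b.append mutates the shared list): a = [39, 27, 23, 79], b = [39, 27, 23, 79]

[39, 27, 23, 79]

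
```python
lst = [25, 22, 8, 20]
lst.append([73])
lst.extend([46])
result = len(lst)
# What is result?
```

After line 1: lst = [25, 22, 8, 20]
After line 2 (append adds [73] as single element): lst = [25, 22, 8, 20, [73]]
After line 3 (extend unpacks [46], adds 46): lst = [25, 22, 8, 20, [73], 46]
After line 4: result = len(lst) = 6

6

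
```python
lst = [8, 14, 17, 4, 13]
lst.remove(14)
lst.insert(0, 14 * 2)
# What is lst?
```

After line 1: lst = [8, 14, 17, 4, 13]
After line 2 (remove first 14): lst = [8, 17, 4, 13]
After line 3 (insert 28 at index 0): lst = [28, 8, 17, 4, 13]

[28, 8, 17, 4, 13]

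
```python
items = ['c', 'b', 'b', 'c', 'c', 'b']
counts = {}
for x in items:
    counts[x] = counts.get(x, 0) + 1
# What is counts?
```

Initial: counts = {}, items = ['c', 'b', 'b', 'c', 'c', 'b']
See 'c': counts = {'c': 1}
See 'b': counts = {'c': 1, 'b': 1}
See 'b': counts = {'c': 1, 'b': 2}
See 'c': counts = {'c': 2, 'b': 2}
See 'c': counts = {'c': 3, 'b': 2}
See 'b': counts = {'c': 3, 'b': 3}

{'c': 3, 'b': 3}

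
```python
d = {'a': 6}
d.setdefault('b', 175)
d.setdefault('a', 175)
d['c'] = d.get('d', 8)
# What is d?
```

After line 1: d = {'a': 6}
After line 2 (setdefault adds 'b'=175): d = {'a': 6, 'b': 175}
After line 3 (setdefault 'a' no-op, already exists): d = {'a': 6, 'b': 175}
After line 4 (get('d', 8) returns default since 'd' not in d): d = {'a': 6, 'b': 175, 'c': 8}

{'a': 6, 'b': 175, 'c': 8}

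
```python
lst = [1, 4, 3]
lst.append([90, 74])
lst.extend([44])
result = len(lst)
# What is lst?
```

After line 1: lst = [1, 4, 3]
After line 2 (append adds [90, 74] as single element): lst = [1, 4, 3, [90, 74]]
After line 3 (extend unpacks [44], adds 44): lst = [1, 4, 3, [90, 74], 44]
After line 4: result = len(lst) = 5

[1, 4, 3, [90, 74], 44]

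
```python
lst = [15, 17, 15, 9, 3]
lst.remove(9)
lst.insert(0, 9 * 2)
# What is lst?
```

After line 1: lst = [15, 17, 15, 9, 3]
After line 2 (remove first 9): lst = [15, 17, 15, 3]
After line 3 (insert 18 at index 0): lst = [18, 15, 17, 15, 3]

[18, 15, 17, 15, 3]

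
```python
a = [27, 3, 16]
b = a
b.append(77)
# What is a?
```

After line 1: a = [27, 3, 16]
After line 2 (b = a is an alias, same object): a = [27, 3, 16], b = [27, 3, 16]
After line 3 (b.append mutates the shared list): a = [27, 3, 16, 77], b = [27, 3, 16, 77]

[27, 3, 16, 77]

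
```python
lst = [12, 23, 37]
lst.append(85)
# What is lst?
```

[12, 23, 37, 85]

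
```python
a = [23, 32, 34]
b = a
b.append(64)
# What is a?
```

After line 1: a = [23, 32, 34]
After line 2 (b = a is an alias, same object): a = [23, 32, 34], b = [23, 32, 34]
After line 3 (b.append mutates the shared list): a = [23, 32, 34, 64], b = [23, 32, 34, 64]

[23, 32, 34, 64]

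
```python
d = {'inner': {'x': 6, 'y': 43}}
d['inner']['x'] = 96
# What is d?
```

After line 1: d = {'inner': {'x': 6, 'y': 43}}
After line 2 (inner x overwritten): d = {'inner': {'x': 96, 'y': 43}}

{'inner': {'x': 96, 'y': 43}}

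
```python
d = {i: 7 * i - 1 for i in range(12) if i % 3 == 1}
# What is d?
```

{1: 6, 4: 27, 7: 48, 10: 69}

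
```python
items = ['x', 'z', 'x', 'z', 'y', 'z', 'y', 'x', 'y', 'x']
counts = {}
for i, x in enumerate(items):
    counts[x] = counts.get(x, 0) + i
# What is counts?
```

Initial: counts = {}, items = ['x', 'z', 'x', 'z', 'y', 'z', 'y', 'x', 'y', 'x']
i=0, x='x': counts = {'x': 0}
i=1, x='z': counts = {'x': 0, 'z': 1}
i=2, x='x': counts = {'x': 2, 'z': 1}
i=3, x='z': counts = {'x': 2, 'z': 4}
i=4, x='y': counts = {'x': 2, 'z': 4, 'y': 4}
i=5, x='z': counts = {'x': 2, 'z': 9, 'y': 4}
i=6, x='y': counts = {'x': 2, 'z': 9, 'y': 10}
i=7, x='x': counts = {'x': 9, 'z': 9, 'y': 10}
i=8, x='y': counts = {'x': 9, 'z': 9, 'y': 18}
i=9, x='x': counts = {'x': 18, 'z': 9, 'y': 18}

{'x': 18, 'z': 9, 'y': 18}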